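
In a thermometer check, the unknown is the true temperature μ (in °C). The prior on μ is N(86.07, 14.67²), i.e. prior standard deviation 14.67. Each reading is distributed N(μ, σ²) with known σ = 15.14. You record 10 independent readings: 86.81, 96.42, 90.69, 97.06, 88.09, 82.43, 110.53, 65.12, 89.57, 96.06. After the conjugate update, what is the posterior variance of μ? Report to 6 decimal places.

20.715542

For Normal data with known variance σ², a Normal(μ₀, σ₀²) prior on μ is conjugate. Posterior precision = 1/σ₀² + n/σ²; posterior mean is the precision-weighted average of μ₀ and x̄.
σ₀² = 14.67² = 215.2089, σ² = 15.14² = 229.2196; σ² + n·σ₀² = 229.2196 + 10·215.2089 = 2381.3086.
Posterior precision = 1/σ₀² + n/σ² = 1/215.2089 + 10/229.2196 = (σ² + n·σ₀²)/(σ₀²σ²) = 2381.3086/(215.2089·229.2196); posterior variance σₙ² = σ₀²σ²/(σ² + n·σ₀²) = 215.2089·229.2196/2381.3086 = 20.715542.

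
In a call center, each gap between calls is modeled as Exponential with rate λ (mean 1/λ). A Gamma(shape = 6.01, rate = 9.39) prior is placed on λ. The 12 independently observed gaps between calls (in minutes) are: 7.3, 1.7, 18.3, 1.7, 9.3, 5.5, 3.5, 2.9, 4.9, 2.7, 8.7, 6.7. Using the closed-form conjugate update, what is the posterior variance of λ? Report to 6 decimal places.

0.002640

With a Gamma(shape α, rate β) prior on the exponential rate λ, the posterior after n observations with total T = Σxᵢ is Gamma(α+n, β+T).
Sum of observations T = 73.2 minutes; n = 12.
Posterior: Gamma(6.01+12, 9.39+73.2) = Gamma(18.01, 82.59).
Var = α/β² = 0.002640.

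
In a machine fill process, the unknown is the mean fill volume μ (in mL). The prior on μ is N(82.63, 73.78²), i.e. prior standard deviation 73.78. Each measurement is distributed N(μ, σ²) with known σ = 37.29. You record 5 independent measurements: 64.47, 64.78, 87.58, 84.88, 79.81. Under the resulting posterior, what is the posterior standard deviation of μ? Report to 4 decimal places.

For Normal data with known variance σ², a Normal(μ₀, σ₀²) prior on μ is conjugate. Posterior precision = 1/σ₀² + n/σ²; posterior mean is the precision-weighted average of μ₀ and x̄.
σ₀² = 73.78² = 5443.4884, σ² = 37.29² = 1390.5441; σ² + n·σ₀² = 1390.5441 + 5·5443.4884 = 28607.9861.
Posterior precision = 1/σ₀² + n/σ² = 1/5443.4884 + 5/1390.5441 = (σ² + n·σ₀²)/(σ₀²σ²) = 28607.9861/(5443.4884·1390.5441); posterior variance σₙ² = σ₀²σ²/(σ² + n·σ₀²) = 5443.4884·1390.5441/28607.9861 = 264.590826.
Posterior SD = √σₙ² = √(5443.4884·1390.5441/28607.9861) = 16.2662.

16.2662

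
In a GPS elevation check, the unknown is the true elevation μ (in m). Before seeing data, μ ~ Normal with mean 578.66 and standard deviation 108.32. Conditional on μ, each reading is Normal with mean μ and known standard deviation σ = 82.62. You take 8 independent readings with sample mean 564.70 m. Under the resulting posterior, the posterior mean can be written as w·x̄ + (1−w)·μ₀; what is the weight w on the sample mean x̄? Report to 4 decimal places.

For Normal data with known variance σ², a Normal(μ₀, σ₀²) prior on μ is conjugate. Posterior precision = 1/σ₀² + n/σ²; posterior mean is the precision-weighted average of μ₀ and x̄.
σ₀² = 108.32² = 11733.2224, σ² = 82.62² = 6826.0644. Prior precision 1/σ₀² = 1/11733.2224; data precision n/σ² = 8/6826.0644.
w = (n/σ²)/(1/σ₀² + n/σ²) = n·σ₀²/(σ² + n·σ₀²) = 8·11733.2224/(6826.0644 + 8·11733.2224) = 93865.7792/100691.8436 = 0.9322.

0.9322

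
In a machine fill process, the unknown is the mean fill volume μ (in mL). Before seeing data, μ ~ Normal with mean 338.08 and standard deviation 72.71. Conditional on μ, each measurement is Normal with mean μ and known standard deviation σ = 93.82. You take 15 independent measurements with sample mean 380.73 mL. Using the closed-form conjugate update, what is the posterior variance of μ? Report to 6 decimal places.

528.185780

For Normal data with known variance σ², a Normal(μ₀, σ₀²) prior on μ is conjugate. Posterior precision = 1/σ₀² + n/σ²; posterior mean is the precision-weighted average of μ₀ and x̄.
σ₀² = 72.71² = 5286.7441, σ² = 93.82² = 8802.1924; σ² + n·σ₀² = 8802.1924 + 15·5286.7441 = 88103.3539.
Posterior precision = 1/σ₀² + n/σ² = 1/5286.7441 + 15/8802.1924 = (σ² + n·σ₀²)/(σ₀²σ²) = 88103.3539/(5286.7441·8802.1924); posterior variance σₙ² = σ₀²σ²/(σ² + n·σ₀²) = 5286.7441·8802.1924/88103.3539 = 528.185780.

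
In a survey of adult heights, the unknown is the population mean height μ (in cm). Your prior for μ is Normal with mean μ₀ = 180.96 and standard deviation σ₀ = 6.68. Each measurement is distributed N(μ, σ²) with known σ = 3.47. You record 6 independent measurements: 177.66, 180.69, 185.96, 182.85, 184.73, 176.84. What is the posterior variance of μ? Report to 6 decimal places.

1.920448

For Normal data with known variance σ², a Normal(μ₀, σ₀²) prior on μ is conjugate. Posterior precision = 1/σ₀² + n/σ²; posterior mean is the precision-weighted average of μ₀ and x̄.
σ₀² = 6.68² = 44.6224, σ² = 3.47² = 12.0409; σ² + n·σ₀² = 12.0409 + 6·44.6224 = 279.7753.
Posterior precision = 1/σ₀² + n/σ² = 1/44.6224 + 6/12.0409 = (σ² + n·σ₀²)/(σ₀²σ²) = 279.7753/(44.6224·12.0409); posterior variance σₙ² = σ₀²σ²/(σ² + n·σ₀²) = 44.6224·12.0409/279.7753 = 1.920448.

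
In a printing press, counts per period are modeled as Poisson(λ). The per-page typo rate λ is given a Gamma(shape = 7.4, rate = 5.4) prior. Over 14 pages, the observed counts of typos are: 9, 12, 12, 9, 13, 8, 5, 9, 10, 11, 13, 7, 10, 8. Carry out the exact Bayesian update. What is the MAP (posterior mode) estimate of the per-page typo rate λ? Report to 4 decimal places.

With a Gamma(shape α, rate β) prior, the Poisson likelihood is conjugate: the posterior is Gamma(α + ΣXᵢ, β + n).
Sum of counts S = 136 over n = 14 pages.
Posterior: Gamma(α+S, β+n) = Gamma(7.4+136, 5.4+14) = Gamma(143.4, 19.4).
Mode of Gamma(α,β) for α≥1 is (α−1)/β = 142.4/19.4 = 7.3402.

7.3402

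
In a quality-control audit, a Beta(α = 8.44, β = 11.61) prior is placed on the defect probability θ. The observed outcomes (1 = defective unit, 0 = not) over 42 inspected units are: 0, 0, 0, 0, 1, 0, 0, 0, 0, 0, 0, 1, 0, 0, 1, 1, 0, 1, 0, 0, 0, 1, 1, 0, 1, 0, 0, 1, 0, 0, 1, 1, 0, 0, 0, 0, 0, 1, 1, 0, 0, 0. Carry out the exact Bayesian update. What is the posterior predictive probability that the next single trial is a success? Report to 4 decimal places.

0.3455

The Beta prior is conjugate to a Binomial/Bernoulli likelihood; the update adds successes to α and failures to β.
Posterior: Beta(α+k, β+n−k) = Beta(8.44+13, 11.61+29) = Beta(21.44, 40.61).
For a single future Bernoulli trial, P(success | data) = α/(α+β) = 0.3455.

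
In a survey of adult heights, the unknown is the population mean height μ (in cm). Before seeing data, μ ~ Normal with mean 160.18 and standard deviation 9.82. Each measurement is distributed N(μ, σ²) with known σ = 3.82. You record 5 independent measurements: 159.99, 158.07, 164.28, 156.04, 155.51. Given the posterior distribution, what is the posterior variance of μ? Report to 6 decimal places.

For Normal data with known variance σ², a Normal(μ₀, σ₀²) prior on μ is conjugate. Posterior precision = 1/σ₀² + n/σ²; posterior mean is the precision-weighted average of μ₀ and x̄.
σ₀² = 9.82² = 96.4324, σ² = 3.82² = 14.5924; σ² + n·σ₀² = 14.5924 + 5·96.4324 = 496.7544.
Posterior precision = 1/σ₀² + n/σ² = 1/96.4324 + 5/14.5924 = (σ² + n·σ₀²)/(σ₀²σ²) = 496.7544/(96.4324·14.5924); posterior variance σₙ² = σ₀²σ²/(σ² + n·σ₀²) = 96.4324·14.5924/496.7544 = 2.832748.

2.832748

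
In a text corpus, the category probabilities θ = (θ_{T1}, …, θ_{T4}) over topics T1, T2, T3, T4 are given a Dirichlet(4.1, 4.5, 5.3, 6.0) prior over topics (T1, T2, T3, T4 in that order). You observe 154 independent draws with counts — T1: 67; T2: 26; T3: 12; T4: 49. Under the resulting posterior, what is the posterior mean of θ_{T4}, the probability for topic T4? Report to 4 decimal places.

0.3163

The Dirichlet prior is conjugate to the Multinomial likelihood: each posterior αⱼ = prior αⱼ + observed count nⱼ.
Posterior concentration: (71.1, 30.5, 17.3, 55.0), total = 173.9.
E[θ_{T4}|data] = α_{T4}/Σα = 55.0/173.9 = 0.3163.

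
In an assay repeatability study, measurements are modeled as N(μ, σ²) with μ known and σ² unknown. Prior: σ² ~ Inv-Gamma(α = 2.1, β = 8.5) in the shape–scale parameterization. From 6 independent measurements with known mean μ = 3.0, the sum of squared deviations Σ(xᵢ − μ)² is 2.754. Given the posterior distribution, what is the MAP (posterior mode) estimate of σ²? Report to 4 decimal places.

With known mean μ and an Inverse-Gamma(α, β) prior on σ², the Normal likelihood is conjugate: posterior is Inv-Gamma(α + n/2, β + Σ(xᵢ−μ)²/2).
Posterior: Inv-Gamma(2.1 + 6/2, 8.5 + 2.754/2) = Inv-Gamma(5.10, 9.8770).
Mode = β/(α+1) = 9.8770/6.10 = 1.6192.

1.6192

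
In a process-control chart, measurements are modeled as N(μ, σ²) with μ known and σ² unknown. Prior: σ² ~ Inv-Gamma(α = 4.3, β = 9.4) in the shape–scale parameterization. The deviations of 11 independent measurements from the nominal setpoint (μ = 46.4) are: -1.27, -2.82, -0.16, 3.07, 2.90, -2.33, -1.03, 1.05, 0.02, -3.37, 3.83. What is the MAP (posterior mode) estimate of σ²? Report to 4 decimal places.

With known mean μ and an Inverse-Gamma(α, β) prior on σ², the Normal likelihood is conjugate: posterior is Inv-Gamma(α + n/2, β + Σ(xᵢ−μ)²/2).
Σ(xᵢ−μ)² = (-1.27)² + (-2.82)² + (-0.16)² + (3.07)² + (2.90)² + (-2.33)² + (-1.03)² + (1.05)² + (0.02)² + (-3.37)² + (3.83)² = 61.0443.
Posterior: Inv-Gamma(4.3 + 11/2, 9.4 + 61.0443/2) = Inv-Gamma(9.80, 39.92215).
Mode = β/(α+1) = 39.92215/10.80 = 3.6965.

3.6965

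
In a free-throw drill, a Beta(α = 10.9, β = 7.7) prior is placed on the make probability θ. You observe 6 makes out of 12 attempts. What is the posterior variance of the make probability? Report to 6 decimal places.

0.007825

The Beta prior is conjugate to a Binomial/Bernoulli likelihood; the update adds successes to α and failures to β.
Posterior: Beta(α+k, β+n−k) = Beta(10.9+6, 7.7+6) = Beta(16.9, 13.7).
Var = αβ/((α+β)²(α+β+1)) = 16.9·13.7/(30.6²·31.6) = 0.007825.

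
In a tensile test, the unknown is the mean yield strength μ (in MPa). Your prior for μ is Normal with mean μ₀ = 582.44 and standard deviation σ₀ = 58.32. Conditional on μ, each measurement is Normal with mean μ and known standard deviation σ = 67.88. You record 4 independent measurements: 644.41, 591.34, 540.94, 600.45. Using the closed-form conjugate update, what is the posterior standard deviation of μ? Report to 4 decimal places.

29.3342

For Normal data with known variance σ², a Normal(μ₀, σ₀²) prior on μ is conjugate. Posterior precision = 1/σ₀² + n/σ²; posterior mean is the precision-weighted average of μ₀ and x̄.
σ₀² = 58.32² = 3401.2224, σ² = 67.88² = 4607.6944; σ² + n·σ₀² = 4607.6944 + 4·3401.2224 = 18212.584.
Posterior precision = 1/σ₀² + n/σ² = 1/3401.2224 + 4/4607.6944 = (σ² + n·σ₀²)/(σ₀²σ²) = 18212.584/(3401.2224·4607.6944); posterior variance σₙ² = σ₀²σ²/(σ² + n·σ₀²) = 3401.2224·4607.6944/18212.584 = 860.492581.
Posterior SD = √σₙ² = √(3401.2224·4607.6944/18212.584) = 29.3342.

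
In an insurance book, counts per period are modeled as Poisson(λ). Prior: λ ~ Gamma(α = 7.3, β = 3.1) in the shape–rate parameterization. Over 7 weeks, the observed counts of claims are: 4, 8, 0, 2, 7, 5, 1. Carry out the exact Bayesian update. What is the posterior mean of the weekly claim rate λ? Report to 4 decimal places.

With a Gamma(shape α, rate β) prior, the Poisson likelihood is conjugate: the posterior is Gamma(α + ΣXᵢ, β + n).
Sum of counts S = 27 over n = 7 weeks.
Posterior: Gamma(α+S, β+n) = Gamma(7.3+27, 3.1+7) = Gamma(34.3, 10.1).
Posterior mean = α/β = 34.3/10.1 = 3.3960.

3.3960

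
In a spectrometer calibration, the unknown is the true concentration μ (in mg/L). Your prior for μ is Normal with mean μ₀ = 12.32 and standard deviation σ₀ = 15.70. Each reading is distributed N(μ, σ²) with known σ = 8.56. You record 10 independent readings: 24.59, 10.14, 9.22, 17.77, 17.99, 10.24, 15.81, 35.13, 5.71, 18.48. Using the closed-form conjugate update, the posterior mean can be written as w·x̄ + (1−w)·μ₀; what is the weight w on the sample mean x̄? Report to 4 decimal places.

For Normal data with known variance σ², a Normal(μ₀, σ₀²) prior on μ is conjugate. Posterior precision = 1/σ₀² + n/σ²; posterior mean is the precision-weighted average of μ₀ and x̄.
σ₀² = 15.70² = 246.49, σ² = 8.56² = 73.2736. Prior precision 1/σ₀² = 1/246.49; data precision n/σ² = 10/73.2736.
w = (n/σ²)/(1/σ₀² + n/σ²) = n·σ₀²/(σ² + n·σ₀²) = 10·246.49/(73.2736 + 10·246.49) = 2464.9/2538.1736 = 0.9711.

0.9711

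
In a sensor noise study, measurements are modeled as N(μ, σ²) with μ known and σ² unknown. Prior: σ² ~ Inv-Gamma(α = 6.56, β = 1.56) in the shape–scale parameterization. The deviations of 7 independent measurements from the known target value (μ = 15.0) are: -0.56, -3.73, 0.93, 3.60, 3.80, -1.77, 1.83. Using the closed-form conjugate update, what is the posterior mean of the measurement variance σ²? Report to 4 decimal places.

With known mean μ and an Inverse-Gamma(α, β) prior on σ², the Normal likelihood is conjugate: posterior is Inv-Gamma(α + n/2, β + Σ(xᵢ−μ)²/2).
Σ(xᵢ−μ)² = (-0.56)² + (-3.73)² + (0.93)² + (3.60)² + (3.80)² + (-1.77)² + (1.83)² = 48.9732.
Posterior: Inv-Gamma(6.56 + 7/2, 1.56 + 48.9732/2) = Inv-Gamma(10.06, 26.04660).
E[σ²|data] = β/(α−1) = 26.04660/9.06 = 2.8749.

2.8749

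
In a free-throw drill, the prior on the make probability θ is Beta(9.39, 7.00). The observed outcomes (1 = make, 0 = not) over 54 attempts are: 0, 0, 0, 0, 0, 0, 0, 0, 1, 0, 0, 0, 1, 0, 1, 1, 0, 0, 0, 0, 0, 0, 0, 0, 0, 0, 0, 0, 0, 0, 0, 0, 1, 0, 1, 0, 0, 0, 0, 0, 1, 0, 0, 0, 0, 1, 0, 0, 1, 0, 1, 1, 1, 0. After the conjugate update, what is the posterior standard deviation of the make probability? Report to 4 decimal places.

The Beta prior is conjugate to a Binomial/Bernoulli likelihood; the update adds successes to α and failures to β.
Posterior: Beta(α+k, β+n−k) = Beta(9.39+12, 7.00+42) = Beta(21.39, 49.00).
Var = αβ/((α+β)²(α+β+1)) = 21.39·49.00/(70.39²·71.39) = 0.00296311; SD = √0.00296311 = 0.0544.

0.0544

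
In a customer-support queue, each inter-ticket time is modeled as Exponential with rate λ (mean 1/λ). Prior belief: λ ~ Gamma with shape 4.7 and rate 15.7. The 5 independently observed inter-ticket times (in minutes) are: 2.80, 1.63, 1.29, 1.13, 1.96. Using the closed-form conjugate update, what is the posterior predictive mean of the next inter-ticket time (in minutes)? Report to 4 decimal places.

With a Gamma(shape α, rate β) prior on the exponential rate λ, the posterior after n observations with total T = Σxᵢ is Gamma(α+n, β+T).
Sum of observations T = 8.81 minutes; n = 5.
Posterior: Gamma(4.7+5, 15.7+8.81) = Gamma(9.7, 24.51).
The predictive distribution for the next observation is Lomax; its mean is β/(α−1) = 24.51/8.7 = 2.8172.

2.8172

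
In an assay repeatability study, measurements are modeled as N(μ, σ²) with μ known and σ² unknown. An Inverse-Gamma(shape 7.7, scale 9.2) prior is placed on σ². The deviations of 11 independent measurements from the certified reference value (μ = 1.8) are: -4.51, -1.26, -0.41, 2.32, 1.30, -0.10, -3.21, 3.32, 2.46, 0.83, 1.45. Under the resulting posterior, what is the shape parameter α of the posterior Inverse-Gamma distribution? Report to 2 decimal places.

13.20

With known mean μ and an Inverse-Gamma(α, β) prior on σ², the Normal likelihood is conjugate: posterior is Inv-Gamma(α + n/2, β + Σ(xᵢ−μ)²/2).
Σ(xᵢ−μ)² = (-4.51)² + (-1.26)² + (-0.41)² + (2.32)² + (1.30)² + (-0.10)² + (-3.21)² + (3.32)² + (2.46)² + (0.83)² + (1.45)² = 59.3477.
Posterior: Inv-Gamma(7.7 + 11/2, 9.2 + 59.3477/2) = Inv-Gamma(13.20, 38.87385).
Posterior α = 13.20.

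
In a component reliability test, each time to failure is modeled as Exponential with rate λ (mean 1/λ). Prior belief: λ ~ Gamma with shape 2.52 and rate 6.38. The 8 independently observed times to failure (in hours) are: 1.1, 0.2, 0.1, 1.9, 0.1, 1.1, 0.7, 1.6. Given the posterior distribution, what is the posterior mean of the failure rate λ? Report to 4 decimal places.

0.7982

With a Gamma(shape α, rate β) prior on the exponential rate λ, the posterior after n observations with total T = Σxᵢ is Gamma(α+n, β+T).
Sum of observations T = 6.8 hours; n = 8.
Posterior: Gamma(2.52+8, 6.38+6.8) = Gamma(10.52, 13.18).
Posterior mean of λ = α/β = 10.52/13.18 = 0.7982.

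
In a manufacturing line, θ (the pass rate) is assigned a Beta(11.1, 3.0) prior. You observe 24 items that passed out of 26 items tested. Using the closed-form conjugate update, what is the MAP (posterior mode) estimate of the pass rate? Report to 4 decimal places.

The Beta prior is conjugate to a Binomial/Bernoulli likelihood; the update adds successes to α and failures to β.
Posterior: Beta(α+k, β+n−k) = Beta(11.1+24, 3.0+2) = Beta(35.1, 5.0).
Mode of Beta(a,b) for a,b>1 is (a−1)/(a+b−2) = 34.1/38.1 = 0.8950.

0.8950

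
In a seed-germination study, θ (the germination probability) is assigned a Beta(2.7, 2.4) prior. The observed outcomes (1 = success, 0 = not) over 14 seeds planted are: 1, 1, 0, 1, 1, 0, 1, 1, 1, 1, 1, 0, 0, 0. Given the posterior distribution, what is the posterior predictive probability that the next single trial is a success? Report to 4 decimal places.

0.6126

The Beta prior is conjugate to a Binomial/Bernoulli likelihood; the update adds successes to α and failures to β.
Posterior: Beta(α+k, β+n−k) = Beta(2.7+9, 2.4+5) = Beta(11.7, 7.4).
For a single future Bernoulli trial, P(success | data) = α/(α+β) = 0.6126.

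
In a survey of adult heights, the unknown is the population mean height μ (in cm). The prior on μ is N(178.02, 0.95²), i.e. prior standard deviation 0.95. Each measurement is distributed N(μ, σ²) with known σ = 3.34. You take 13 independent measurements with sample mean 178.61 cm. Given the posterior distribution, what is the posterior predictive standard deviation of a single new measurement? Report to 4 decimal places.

For Normal data with known variance σ², a Normal(μ₀, σ₀²) prior on μ is conjugate. Posterior precision = 1/σ₀² + n/σ²; posterior mean is the precision-weighted average of μ₀ and x̄.
σ₀² = 0.95² = 0.9025, σ² = 3.34² = 11.1556; σ² + n·σ₀² = 11.1556 + 13·0.9025 = 22.8881.
Posterior precision = 1/σ₀² + n/σ² = 1/0.9025 + 13/11.1556 = (σ² + n·σ₀²)/(σ₀²σ²) = 22.8881/(0.9025·11.1556); posterior variance σₙ² = σ₀²σ²/(σ² + n·σ₀²) = 0.9025·11.1556/22.8881 = 0.439876.
Predictive variance for one new observation = σₙ² + σ² = 0.9025·11.1556/22.8881 + 11.1556 = σ²·(σ₀² + 22.8881)/22.8881 = 11.1556·23.7906/22.8881 = 11.595476; SD = √(11.1556·23.7906/22.8881) = 3.4052.

3.4052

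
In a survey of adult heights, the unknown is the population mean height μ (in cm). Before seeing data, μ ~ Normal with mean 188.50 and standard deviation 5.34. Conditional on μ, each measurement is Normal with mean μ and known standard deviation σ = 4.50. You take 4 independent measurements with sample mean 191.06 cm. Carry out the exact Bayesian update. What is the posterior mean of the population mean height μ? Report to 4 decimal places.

190.6740

For Normal data with known variance σ², a Normal(μ₀, σ₀²) prior on μ is conjugate. Posterior precision = 1/σ₀² + n/σ²; posterior mean is the precision-weighted average of μ₀ and x̄.
n·x̄ = 4·191.06 = 764.24.
σ₀² = 5.34² = 28.5156, σ² = 4.50² = 20.25; σ² + n·σ₀² = 20.25 + 4·28.5156 = 134.3124.
Posterior mean = (μ₀/σ₀² + n·x̄/σ²)/(1/σ₀² + n/σ²) = (σ²·μ₀ + σ₀²·n·x̄)/(σ² + n·σ₀²) = (20.25·188.50 + 28.5156·764.24)/134.3124 = 25609.887144/134.3124 = 190.6740.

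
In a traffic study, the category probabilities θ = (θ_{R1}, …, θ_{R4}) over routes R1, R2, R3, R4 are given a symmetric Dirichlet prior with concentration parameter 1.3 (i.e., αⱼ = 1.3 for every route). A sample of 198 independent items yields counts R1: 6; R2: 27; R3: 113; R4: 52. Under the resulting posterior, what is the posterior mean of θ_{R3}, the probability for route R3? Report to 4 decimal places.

The Dirichlet prior is conjugate to the Multinomial likelihood: each posterior αⱼ = prior αⱼ + observed count nⱼ.
Posterior concentration: (7.3, 28.3, 114.3, 53.3), total = 203.2.
E[θ_{R3}|data] = α_{R3}/Σα = 114.3/203.2 = 0.5625.

0.5625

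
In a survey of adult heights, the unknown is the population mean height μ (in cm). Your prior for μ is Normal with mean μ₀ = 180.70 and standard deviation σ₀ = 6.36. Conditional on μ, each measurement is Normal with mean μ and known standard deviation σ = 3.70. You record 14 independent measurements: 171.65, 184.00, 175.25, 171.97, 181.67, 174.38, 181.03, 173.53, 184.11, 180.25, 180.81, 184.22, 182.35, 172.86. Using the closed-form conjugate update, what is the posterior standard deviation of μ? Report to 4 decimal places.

0.9771

For Normal data with known variance σ², a Normal(μ₀, σ₀²) prior on μ is conjugate. Posterior precision = 1/σ₀² + n/σ²; posterior mean is the precision-weighted average of μ₀ and x̄.
σ₀² = 6.36² = 40.4496, σ² = 3.70² = 13.69; σ² + n·σ₀² = 13.69 + 14·40.4496 = 579.9844.
Posterior precision = 1/σ₀² + n/σ² = 1/40.4496 + 14/13.69 = (σ² + n·σ₀²)/(σ₀²σ²) = 579.9844/(40.4496·13.69); posterior variance σₙ² = σ₀²σ²/(σ² + n·σ₀²) = 40.4496·13.69/579.9844 = 0.954776.
Posterior SD = √σₙ² = √(40.4496·13.69/579.9844) = 0.9771.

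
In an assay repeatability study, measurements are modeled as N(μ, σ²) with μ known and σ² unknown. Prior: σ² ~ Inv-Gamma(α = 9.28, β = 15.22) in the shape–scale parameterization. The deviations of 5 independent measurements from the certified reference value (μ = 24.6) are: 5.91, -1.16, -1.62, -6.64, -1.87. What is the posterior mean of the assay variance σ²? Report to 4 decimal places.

5.4232

With known mean μ and an Inverse-Gamma(α, β) prior on σ², the Normal likelihood is conjugate: posterior is Inv-Gamma(α + n/2, β + Σ(xᵢ−μ)²/2).
Σ(xᵢ−μ)² = (5.91)² + (-1.16)² + (-1.62)² + (-6.64)² + (-1.87)² = 86.4846.
Posterior: Inv-Gamma(9.28 + 5/2, 15.22 + 86.4846/2) = Inv-Gamma(11.78, 58.46230).
E[σ²|data] = β/(α−1) = 58.46230/10.78 = 5.4232.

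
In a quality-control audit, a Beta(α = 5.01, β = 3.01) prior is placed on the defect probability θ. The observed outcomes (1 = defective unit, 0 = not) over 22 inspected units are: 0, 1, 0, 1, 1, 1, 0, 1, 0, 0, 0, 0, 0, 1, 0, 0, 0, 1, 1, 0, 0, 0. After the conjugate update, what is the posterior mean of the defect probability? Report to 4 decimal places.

0.4334

The Beta prior is conjugate to a Binomial/Bernoulli likelihood; the update adds successes to α and failures to β.
Posterior: Beta(α+k, β+n−k) = Beta(5.01+8, 3.01+14) = Beta(13.01, 17.01).
Posterior mean = α/(α+β) = 13.01/30.02 = 0.4334.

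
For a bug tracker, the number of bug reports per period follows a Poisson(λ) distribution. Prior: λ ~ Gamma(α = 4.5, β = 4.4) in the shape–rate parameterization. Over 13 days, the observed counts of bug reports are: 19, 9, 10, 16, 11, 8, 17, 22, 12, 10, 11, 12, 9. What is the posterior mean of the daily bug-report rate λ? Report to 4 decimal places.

With a Gamma(shape α, rate β) prior, the Poisson likelihood is conjugate: the posterior is Gamma(α + ΣXᵢ, β + n).
Sum of counts S = 166 over n = 13 days.
Posterior: Gamma(α+S, β+n) = Gamma(4.5+166, 4.4+13) = Gamma(170.5, 17.4).
Posterior mean = α/β = 170.5/17.4 = 9.7989.

9.7989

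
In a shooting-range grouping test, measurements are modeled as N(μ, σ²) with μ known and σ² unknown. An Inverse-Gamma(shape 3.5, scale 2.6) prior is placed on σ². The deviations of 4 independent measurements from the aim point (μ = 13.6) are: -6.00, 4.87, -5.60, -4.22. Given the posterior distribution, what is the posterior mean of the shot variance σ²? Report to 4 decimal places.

12.6761

With known mean μ and an Inverse-Gamma(α, β) prior on σ², the Normal likelihood is conjugate: posterior is Inv-Gamma(α + n/2, β + Σ(xᵢ−μ)²/2).
Σ(xᵢ−μ)² = (-6.00)² + (4.87)² + (-5.60)² + (-4.22)² = 108.8853.
Posterior: Inv-Gamma(3.5 + 4/2, 2.6 + 108.8853/2) = Inv-Gamma(5.50, 57.04265).
E[σ²|data] = β/(α−1) = 57.04265/4.50 = 12.6761.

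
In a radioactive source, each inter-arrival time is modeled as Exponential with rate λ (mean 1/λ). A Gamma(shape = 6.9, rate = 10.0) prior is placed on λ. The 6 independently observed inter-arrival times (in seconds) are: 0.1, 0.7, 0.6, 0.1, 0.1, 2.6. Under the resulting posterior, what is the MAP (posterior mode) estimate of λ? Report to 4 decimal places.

0.8380

With a Gamma(shape α, rate β) prior on the exponential rate λ, the posterior after n observations with total T = Σxᵢ is Gamma(α+n, β+T).
Sum of observations T = 4.2 seconds; n = 6.
Posterior: Gamma(6.9+6, 10.0+4.2) = Gamma(12.9, 14.2).
Mode = (α−1)/β = 0.8380.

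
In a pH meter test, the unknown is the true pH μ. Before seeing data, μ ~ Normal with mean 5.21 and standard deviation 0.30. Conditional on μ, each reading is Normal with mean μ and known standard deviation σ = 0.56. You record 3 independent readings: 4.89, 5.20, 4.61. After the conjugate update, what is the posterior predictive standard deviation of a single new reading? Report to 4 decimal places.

0.6016

For Normal data with known variance σ², a Normal(μ₀, σ₀²) prior on μ is conjugate. Posterior precision = 1/σ₀² + n/σ²; posterior mean is the precision-weighted average of μ₀ and x̄.
σ₀² = 0.30² = 0.09, σ² = 0.56² = 0.3136; σ² + n·σ₀² = 0.3136 + 3·0.09 = 0.5836.
Posterior precision = 1/σ₀² + n/σ² = 1/0.09 + 3/0.3136 = (σ² + n·σ₀²)/(σ₀²σ²) = 0.5836/(0.09·0.3136); posterior variance σₙ² = σ₀²σ²/(σ² + n·σ₀²) = 0.09·0.3136/0.5836 = 0.048362.
Predictive variance for one new observation = σₙ² + σ² = 0.09·0.3136/0.5836 + 0.3136 = σ²·(σ₀² + 0.5836)/0.5836 = 0.3136·0.6736/0.5836 = 0.361962; SD = √(0.3136·0.6736/0.5836) = 0.6016.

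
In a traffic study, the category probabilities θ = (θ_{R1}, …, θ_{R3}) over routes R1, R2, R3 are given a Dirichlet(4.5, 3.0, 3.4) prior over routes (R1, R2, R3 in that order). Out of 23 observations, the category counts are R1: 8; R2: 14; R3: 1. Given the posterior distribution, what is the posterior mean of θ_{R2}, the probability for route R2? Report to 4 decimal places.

0.5015

The Dirichlet prior is conjugate to the Multinomial likelihood: each posterior αⱼ = prior αⱼ + observed count nⱼ.
Posterior concentration: (12.5, 17.0, 4.4), total = 33.9.
E[θ_{R2}|data] = α_{R2}/Σα = 17.0/33.9 = 0.5015.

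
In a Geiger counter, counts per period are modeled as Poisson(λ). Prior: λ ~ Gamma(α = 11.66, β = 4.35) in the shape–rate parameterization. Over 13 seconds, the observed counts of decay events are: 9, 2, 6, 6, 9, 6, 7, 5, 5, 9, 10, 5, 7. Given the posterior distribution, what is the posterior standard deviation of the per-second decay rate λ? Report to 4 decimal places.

With a Gamma(shape α, rate β) prior, the Poisson likelihood is conjugate: the posterior is Gamma(α + ΣXᵢ, β + n).
Sum of counts S = 86 over n = 13 seconds.
Posterior: Gamma(α+S, β+n) = Gamma(11.66+86, 4.35+13) = Gamma(97.66, 17.35).
SD = √α/β = √97.66/17.35 = 0.5696.

0.5696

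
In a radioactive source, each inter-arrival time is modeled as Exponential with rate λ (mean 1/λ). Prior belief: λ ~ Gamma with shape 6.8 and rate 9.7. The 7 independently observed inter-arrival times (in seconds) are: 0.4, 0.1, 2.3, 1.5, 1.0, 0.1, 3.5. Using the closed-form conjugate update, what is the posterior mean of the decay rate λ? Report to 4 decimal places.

With a Gamma(shape α, rate β) prior on the exponential rate λ, the posterior after n observations with total T = Σxᵢ is Gamma(α+n, β+T).
Sum of observations T = 8.9 seconds; n = 7.
Posterior: Gamma(6.8+7, 9.7+8.9) = Gamma(13.8, 18.6).
Posterior mean of λ = α/β = 13.8/18.6 = 0.7419.

0.7419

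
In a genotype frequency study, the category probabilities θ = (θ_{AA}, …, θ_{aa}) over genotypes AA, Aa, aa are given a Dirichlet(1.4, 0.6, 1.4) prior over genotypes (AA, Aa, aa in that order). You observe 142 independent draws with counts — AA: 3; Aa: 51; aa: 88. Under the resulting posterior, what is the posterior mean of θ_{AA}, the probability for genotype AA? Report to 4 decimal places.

0.0303

The Dirichlet prior is conjugate to the Multinomial likelihood: each posterior αⱼ = prior αⱼ + observed count nⱼ.
Posterior concentration: (4.4, 51.6, 89.4), total = 145.4.
E[θ_{AA}|data] = α_{AA}/Σα = 4.4/145.4 = 0.0303.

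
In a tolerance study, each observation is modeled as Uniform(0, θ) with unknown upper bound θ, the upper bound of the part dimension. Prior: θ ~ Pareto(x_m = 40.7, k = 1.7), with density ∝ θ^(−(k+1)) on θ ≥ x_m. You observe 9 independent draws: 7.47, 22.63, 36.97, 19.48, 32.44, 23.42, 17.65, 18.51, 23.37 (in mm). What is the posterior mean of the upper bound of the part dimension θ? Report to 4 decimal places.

44.8959

A Pareto(scale x_m, shape k) prior on the upper bound θ of Uniform(0, θ) is conjugate: posterior is Pareto(max(x_m, max xᵢ), k + n).
Sample maximum = 36.97; prior scale x_m = 40.7 → posterior scale = max = 40.70.
Posterior shape = 1.7 + 9 = 10.7.
E[θ|data] = k·x_m/(k−1) = 10.7·40.70/9.7 = 44.8959.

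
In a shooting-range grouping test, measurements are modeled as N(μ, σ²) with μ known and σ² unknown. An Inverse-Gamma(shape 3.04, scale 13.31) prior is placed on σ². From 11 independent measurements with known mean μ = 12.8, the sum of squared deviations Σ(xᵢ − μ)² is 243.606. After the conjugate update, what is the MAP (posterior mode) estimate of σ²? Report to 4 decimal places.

14.1628

With known mean μ and an Inverse-Gamma(α, β) prior on σ², the Normal likelihood is conjugate: posterior is Inv-Gamma(α + n/2, β + Σ(xᵢ−μ)²/2).
Posterior: Inv-Gamma(3.04 + 11/2, 13.31 + 243.606/2) = Inv-Gamma(8.54, 135.1130).
Mode = β/(α+1) = 135.1130/9.54 = 14.1628.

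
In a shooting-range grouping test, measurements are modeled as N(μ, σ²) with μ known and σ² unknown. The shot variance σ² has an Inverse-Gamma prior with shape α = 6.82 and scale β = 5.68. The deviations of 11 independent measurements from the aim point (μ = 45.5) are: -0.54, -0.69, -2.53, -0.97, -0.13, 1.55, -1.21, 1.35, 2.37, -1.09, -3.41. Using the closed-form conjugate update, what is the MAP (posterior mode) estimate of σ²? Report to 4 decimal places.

1.6370

With known mean μ and an Inverse-Gamma(α, β) prior on σ², the Normal likelihood is conjugate: posterior is Inv-Gamma(α + n/2, β + Σ(xᵢ−μ)²/2).
Σ(xᵢ−μ)² = (-0.54)² + (-0.69)² + (-2.53)² + (-0.97)² + (-0.13)² + (1.55)² + (-1.21)² + (1.35)² + (2.37)² + (-1.09)² + (-3.41)² = 32.2486.
Posterior: Inv-Gamma(6.82 + 11/2, 5.68 + 32.2486/2) = Inv-Gamma(12.32, 21.80430).
Mode = β/(α+1) = 21.80430/13.32 = 1.6370.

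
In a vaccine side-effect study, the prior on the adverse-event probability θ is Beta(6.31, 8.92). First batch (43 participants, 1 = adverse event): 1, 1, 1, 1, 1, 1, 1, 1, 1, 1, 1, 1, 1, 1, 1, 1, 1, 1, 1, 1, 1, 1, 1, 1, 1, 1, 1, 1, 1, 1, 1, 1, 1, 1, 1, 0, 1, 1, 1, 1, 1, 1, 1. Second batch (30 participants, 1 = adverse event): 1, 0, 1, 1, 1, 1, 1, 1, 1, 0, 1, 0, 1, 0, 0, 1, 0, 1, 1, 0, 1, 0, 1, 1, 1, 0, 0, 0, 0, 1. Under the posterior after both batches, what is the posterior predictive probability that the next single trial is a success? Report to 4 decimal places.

0.7516

The Beta prior is conjugate to a Binomial/Bernoulli likelihood; the update adds successes to α and failures to β.
After batch 1: Beta(6.31+42, 8.92+1) = Beta(48.31, 9.92).
After batch 2: Beta(48.31+18, 9.92+12) = Beta(66.31, 21.92).
For a single future Bernoulli trial, P(success | data) = α/(α+β) = 0.7516.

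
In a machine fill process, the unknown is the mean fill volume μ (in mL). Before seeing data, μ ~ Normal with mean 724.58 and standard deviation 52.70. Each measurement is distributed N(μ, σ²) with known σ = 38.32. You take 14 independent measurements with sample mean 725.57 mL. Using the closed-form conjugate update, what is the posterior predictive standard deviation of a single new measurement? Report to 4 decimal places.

39.6168

For Normal data with known variance σ², a Normal(μ₀, σ₀²) prior on μ is conjugate. Posterior precision = 1/σ₀² + n/σ²; posterior mean is the precision-weighted average of μ₀ and x̄.
σ₀² = 52.70² = 2777.29, σ² = 38.32² = 1468.4224; σ² + n·σ₀² = 1468.4224 + 14·2777.29 = 40350.4824.
Posterior precision = 1/σ₀² + n/σ² = 1/2777.29 + 14/1468.4224 = (σ² + n·σ₀²)/(σ₀²σ²) = 40350.4824/(2777.29·1468.4224); posterior variance σₙ² = σ₀²σ²/(σ² + n·σ₀²) = 2777.29·1468.4224/40350.4824 = 101.070287.
Predictive variance for one new observation = σₙ² + σ² = 2777.29·1468.4224/40350.4824 + 1468.4224 = σ²·(σ₀² + 40350.4824)/40350.4824 = 1468.4224·43127.7724/40350.4824 = 1569.492687; SD = √(1468.4224·43127.7724/40350.4824) = 39.6168.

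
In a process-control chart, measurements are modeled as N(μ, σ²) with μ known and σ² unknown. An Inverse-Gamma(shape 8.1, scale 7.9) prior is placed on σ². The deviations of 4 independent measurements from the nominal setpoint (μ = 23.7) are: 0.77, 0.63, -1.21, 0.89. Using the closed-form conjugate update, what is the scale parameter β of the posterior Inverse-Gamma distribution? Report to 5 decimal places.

9.52300

With known mean μ and an Inverse-Gamma(α, β) prior on σ², the Normal likelihood is conjugate: posterior is Inv-Gamma(α + n/2, β + Σ(xᵢ−μ)²/2).
Σ(xᵢ−μ)² = (0.77)² + (0.63)² + (-1.21)² + (0.89)² = 3.2460.
Posterior: Inv-Gamma(8.1 + 4/2, 7.9 + 3.2460/2) = Inv-Gamma(10.10, 9.52300).
Posterior β = 9.52300.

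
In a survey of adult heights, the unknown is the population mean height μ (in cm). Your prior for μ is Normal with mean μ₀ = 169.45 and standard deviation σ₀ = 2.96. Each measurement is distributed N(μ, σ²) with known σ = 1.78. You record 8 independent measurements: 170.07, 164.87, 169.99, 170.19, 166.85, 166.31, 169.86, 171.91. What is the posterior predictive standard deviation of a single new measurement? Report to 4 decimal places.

For Normal data with known variance σ², a Normal(μ₀, σ₀²) prior on μ is conjugate. Posterior precision = 1/σ₀² + n/σ²; posterior mean is the precision-weighted average of μ₀ and x̄.
σ₀² = 2.96² = 8.7616, σ² = 1.78² = 3.1684; σ² + n·σ₀² = 3.1684 + 8·8.7616 = 73.2612.
Posterior precision = 1/σ₀² + n/σ² = 1/8.7616 + 8/3.1684 = (σ² + n·σ₀²)/(σ₀²σ²) = 73.2612/(8.7616·3.1684); posterior variance σₙ² = σ₀²σ²/(σ² + n·σ₀²) = 8.7616·3.1684/73.2612 = 0.378922.
Predictive variance for one new observation = σₙ² + σ² = 8.7616·3.1684/73.2612 + 3.1684 = σ²·(σ₀² + 73.2612)/73.2612 = 3.1684·82.0228/73.2612 = 3.547322; SD = √(3.1684·82.0228/73.2612) = 1.8834.

1.8834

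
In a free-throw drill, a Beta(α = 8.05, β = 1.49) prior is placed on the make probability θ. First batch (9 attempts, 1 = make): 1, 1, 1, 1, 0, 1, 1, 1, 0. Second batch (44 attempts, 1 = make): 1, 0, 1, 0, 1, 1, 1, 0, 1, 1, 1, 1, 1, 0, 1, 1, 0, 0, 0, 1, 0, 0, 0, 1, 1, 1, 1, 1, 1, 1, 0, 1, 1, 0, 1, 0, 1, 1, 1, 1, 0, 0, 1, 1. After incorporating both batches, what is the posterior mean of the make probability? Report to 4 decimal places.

The Beta prior is conjugate to a Binomial/Bernoulli likelihood; the update adds successes to α and failures to β.
After batch 1: Beta(8.05+7, 1.49+2) = Beta(15.05, 3.49).
After batch 2: Beta(15.05+29, 3.49+15) = Beta(44.05, 18.49).
Posterior mean = α/(α+β) = 44.05/62.54 = 0.7043.

0.7043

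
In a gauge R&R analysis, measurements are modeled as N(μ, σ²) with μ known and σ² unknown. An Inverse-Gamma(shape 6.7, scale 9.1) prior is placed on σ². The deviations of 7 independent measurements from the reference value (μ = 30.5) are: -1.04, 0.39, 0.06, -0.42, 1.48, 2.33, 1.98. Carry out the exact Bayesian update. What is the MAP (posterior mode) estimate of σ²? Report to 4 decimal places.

With known mean μ and an Inverse-Gamma(α, β) prior on σ², the Normal likelihood is conjugate: posterior is Inv-Gamma(α + n/2, β + Σ(xᵢ−μ)²/2).
Σ(xᵢ−μ)² = (-1.04)² + (0.39)² + (0.06)² + (-0.42)² + (1.48)² + (2.33)² + (1.98)² = 12.9534.
Posterior: Inv-Gamma(6.7 + 7/2, 9.1 + 12.9534/2) = Inv-Gamma(10.20, 15.57670).
Mode = β/(α+1) = 15.57670/11.20 = 1.3908.

1.3908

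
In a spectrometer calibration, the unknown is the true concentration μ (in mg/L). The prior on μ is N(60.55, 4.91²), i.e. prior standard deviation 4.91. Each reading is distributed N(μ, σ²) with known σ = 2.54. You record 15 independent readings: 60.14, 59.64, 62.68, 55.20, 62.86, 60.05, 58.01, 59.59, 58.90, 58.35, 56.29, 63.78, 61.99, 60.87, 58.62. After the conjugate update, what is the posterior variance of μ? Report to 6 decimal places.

For Normal data with known variance σ², a Normal(μ₀, σ₀²) prior on μ is conjugate. Posterior precision = 1/σ₀² + n/σ²; posterior mean is the precision-weighted average of μ₀ and x̄.
σ₀² = 4.91² = 24.1081, σ² = 2.54² = 6.4516; σ² + n·σ₀² = 6.4516 + 15·24.1081 = 368.0731.
Posterior precision = 1/σ₀² + n/σ² = 1/24.1081 + 15/6.4516 = (σ² + n·σ₀²)/(σ₀²σ²) = 368.0731/(24.1081·6.4516); posterior variance σₙ² = σ₀²σ²/(σ² + n·σ₀²) = 24.1081·6.4516/368.0731 = 0.422568.

0.422568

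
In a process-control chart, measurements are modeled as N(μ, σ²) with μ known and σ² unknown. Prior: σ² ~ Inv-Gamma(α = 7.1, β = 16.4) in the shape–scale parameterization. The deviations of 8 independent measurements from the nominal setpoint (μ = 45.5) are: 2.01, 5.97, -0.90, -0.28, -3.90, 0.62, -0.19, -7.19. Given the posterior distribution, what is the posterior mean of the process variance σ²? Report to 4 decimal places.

With known mean μ and an Inverse-Gamma(α, β) prior on σ², the Normal likelihood is conjugate: posterior is Inv-Gamma(α + n/2, β + Σ(xᵢ−μ)²/2).
Σ(xᵢ−μ)² = (2.01)² + (5.97)² + (-0.90)² + (-0.28)² + (-3.90)² + (0.62)² + (-0.19)² + (-7.19)² = 107.8960.
Posterior: Inv-Gamma(7.1 + 8/2, 16.4 + 107.8960/2) = Inv-Gamma(11.10, 70.34800).
E[σ²|data] = β/(α−1) = 70.34800/10.10 = 6.9651.

6.9651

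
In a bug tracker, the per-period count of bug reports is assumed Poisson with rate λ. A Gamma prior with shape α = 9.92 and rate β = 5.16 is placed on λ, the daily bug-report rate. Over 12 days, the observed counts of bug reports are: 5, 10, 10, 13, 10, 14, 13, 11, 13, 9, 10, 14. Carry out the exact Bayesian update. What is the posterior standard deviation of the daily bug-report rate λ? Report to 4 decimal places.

0.6942

With a Gamma(shape α, rate β) prior, the Poisson likelihood is conjugate: the posterior is Gamma(α + ΣXᵢ, β + n).
Sum of counts S = 132 over n = 12 days.
Posterior: Gamma(α+S, β+n) = Gamma(9.92+132, 5.16+12) = Gamma(141.92, 17.16).
SD = √α/β = √141.92/17.16 = 0.6942.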